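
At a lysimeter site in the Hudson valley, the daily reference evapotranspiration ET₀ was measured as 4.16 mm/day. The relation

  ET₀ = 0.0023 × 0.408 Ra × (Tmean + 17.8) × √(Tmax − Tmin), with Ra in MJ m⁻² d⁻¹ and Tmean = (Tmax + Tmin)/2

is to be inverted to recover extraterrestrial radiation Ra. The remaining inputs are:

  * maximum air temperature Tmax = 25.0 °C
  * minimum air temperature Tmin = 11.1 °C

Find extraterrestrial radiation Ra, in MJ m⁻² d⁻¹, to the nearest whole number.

Tmean = (25.0+11.1)/2 = 18.05 °C; ΔT = 13.9
Ra = ET₀ / [0.0023 × 0.408 × (Tmean+17.8) × √ΔT]
   = 4.16 / (0.0023 × 0.408 × 35.85 × 3.7283) = 33.167 MJ m⁻² d⁻¹

33 MJ m⁻² d⁻¹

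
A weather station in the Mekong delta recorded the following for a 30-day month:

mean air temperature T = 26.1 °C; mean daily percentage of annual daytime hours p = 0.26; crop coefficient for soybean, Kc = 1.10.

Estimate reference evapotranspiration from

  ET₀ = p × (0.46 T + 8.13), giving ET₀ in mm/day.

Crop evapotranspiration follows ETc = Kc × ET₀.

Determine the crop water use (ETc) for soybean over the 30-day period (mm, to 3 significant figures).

ET₀ = 0.26 × (0.46 × 26.1 + 8.13) = 0.26 × 20.136 = 5.2354 mm/d
ETc = Kc × ET₀ = 1.10 × 5.2354 = 5.7589 mm/d
Over 30 days: 5.7589 × 30 = 172.767 mm

173 mm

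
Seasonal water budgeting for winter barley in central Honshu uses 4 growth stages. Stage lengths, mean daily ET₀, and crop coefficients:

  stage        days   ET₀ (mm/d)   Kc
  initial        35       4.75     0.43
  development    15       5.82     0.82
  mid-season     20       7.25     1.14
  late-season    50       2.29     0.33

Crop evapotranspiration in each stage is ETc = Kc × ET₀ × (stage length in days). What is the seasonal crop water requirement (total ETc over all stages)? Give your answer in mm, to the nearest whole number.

initial: 0.43 × 4.75 × 35 = 71.49 mm
development: 0.82 × 5.82 × 15 = 71.59 mm
mid-season: 1.14 × 7.25 × 20 = 165.30 mm
late-season: 0.33 × 2.29 × 50 = 37.79 mm
Seasonal total = 346.17 mm

346 mm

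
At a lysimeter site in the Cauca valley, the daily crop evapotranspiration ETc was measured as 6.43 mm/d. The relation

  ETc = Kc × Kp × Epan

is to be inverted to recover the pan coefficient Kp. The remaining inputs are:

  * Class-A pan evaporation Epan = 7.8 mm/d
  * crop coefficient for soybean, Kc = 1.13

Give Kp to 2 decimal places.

0.73

ETc = Kc × Kp × Epan  ⇒  Kp = ETc / (Kc × Epan)
Kp = 6.43 / (1.13 × 7.8) = 6.43 / 8.814 = 0.7295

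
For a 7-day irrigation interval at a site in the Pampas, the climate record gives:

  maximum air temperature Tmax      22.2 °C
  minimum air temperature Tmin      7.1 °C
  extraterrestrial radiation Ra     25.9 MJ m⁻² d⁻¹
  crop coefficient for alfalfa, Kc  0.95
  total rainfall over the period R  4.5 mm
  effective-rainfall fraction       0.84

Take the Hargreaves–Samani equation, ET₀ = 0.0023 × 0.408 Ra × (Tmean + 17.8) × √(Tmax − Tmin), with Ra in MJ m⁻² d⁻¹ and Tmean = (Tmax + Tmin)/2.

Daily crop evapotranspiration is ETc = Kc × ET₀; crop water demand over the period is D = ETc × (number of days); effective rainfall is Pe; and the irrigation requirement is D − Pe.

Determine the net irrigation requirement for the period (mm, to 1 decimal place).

Tmean = (22.2 + 7.1)/2 = 14.65 °C
0.408 Ra = 0.408 × 25.9 = 10.5672 mm/d equivalent
ET₀ = 0.0023 × 10.5672 × (14.65 + 17.8) × √15.1 = 0.0023 × 10.5672 × 32.45 × 3.8859 = 3.0647 mm/d
ETc = Kc × ET₀ = 0.95 × 3.0647 = 2.9115 mm/d
Crop demand D = ETc × 7 d = 2.9115 × 7 = 20.381 mm
Pe = 0.84 × 4.5 = 3.780 mm
D − Pe = 20.381 − 3.780 = 16.601 mm

16.6 mm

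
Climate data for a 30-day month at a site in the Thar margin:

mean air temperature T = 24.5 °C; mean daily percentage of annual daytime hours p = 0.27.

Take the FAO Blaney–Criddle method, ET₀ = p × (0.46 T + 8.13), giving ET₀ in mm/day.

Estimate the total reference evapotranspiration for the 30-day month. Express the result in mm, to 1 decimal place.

157.1 mm

ET₀ = 0.27 × (0.46 × 24.5 + 8.13) = 0.27 × 19.400 = 5.2380 mm/d
Monthly total = 5.2380 × 30 = 157.140 mm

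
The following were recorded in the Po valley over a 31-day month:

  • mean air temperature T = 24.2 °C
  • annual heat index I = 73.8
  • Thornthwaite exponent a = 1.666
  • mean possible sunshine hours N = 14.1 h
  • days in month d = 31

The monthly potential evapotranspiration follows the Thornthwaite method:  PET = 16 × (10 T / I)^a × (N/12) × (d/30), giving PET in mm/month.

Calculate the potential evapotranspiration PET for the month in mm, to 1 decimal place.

10T/I = 10 × 24.2 / 73.8 = 3.2791
(10T/I)^a = 3.2791^1.666 = 7.2318
Uncorrected PET = 16 × 7.2318 = 115.709 mm
Correction = (N/12)(d/30) = (14.1/12)(31/30) = 1.2142
PET = 115.709 × 1.2142 = 140.494 mm/month

140.5 mm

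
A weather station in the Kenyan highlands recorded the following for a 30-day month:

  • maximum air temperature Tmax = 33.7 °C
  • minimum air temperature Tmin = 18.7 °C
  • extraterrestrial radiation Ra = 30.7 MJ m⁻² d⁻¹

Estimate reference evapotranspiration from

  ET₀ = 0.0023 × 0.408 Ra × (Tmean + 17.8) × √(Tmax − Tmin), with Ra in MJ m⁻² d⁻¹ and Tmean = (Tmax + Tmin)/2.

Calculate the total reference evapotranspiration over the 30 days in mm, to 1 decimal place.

147.3 mm

Tmean = (33.7 + 18.7)/2 = 26.20 °C
0.408 Ra = 0.408 × 30.7 = 12.5256 mm/d equivalent
ET₀ = 0.0023 × 12.5256 × (26.20 + 17.8) × √15.0 = 0.0023 × 12.5256 × 44.00 × 3.8730 = 4.9094 mm/d
Over 30 days: 4.9094 × 30 = 147.282 mm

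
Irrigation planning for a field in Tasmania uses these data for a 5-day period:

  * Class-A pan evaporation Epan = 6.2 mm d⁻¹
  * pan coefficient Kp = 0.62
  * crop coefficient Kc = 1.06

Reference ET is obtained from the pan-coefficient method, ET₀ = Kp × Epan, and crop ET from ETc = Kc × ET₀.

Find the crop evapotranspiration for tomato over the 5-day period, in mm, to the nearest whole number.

ET₀ = 0.62 × 6.2 = 3.8440 mm/d
ETc = Kc × ET₀ = 1.06 × 3.8440 = 4.0746 mm/d
Over 5 days: 4.0746 × 5 = 20.373 mm

20 mm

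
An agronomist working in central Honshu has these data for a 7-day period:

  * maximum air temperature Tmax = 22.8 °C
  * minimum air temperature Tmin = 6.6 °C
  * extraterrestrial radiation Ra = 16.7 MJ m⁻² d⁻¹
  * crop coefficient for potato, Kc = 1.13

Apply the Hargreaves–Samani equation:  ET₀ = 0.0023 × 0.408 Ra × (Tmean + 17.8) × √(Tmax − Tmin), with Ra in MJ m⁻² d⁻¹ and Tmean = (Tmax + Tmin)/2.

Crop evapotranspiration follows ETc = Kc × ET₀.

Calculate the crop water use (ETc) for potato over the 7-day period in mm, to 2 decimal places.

16.22 mm

Tmean = (22.8 + 6.6)/2 = 14.70 °C
0.408 Ra = 0.408 × 16.7 = 6.8136 mm/d equivalent
ET₀ = 0.0023 × 6.8136 × (14.70 + 17.8) × √16.2 = 0.0023 × 6.8136 × 32.50 × 4.0249 = 2.0499 mm/d
ETc = Kc × ET₀ = 1.13 × 2.0499 = 2.3164 mm/d
Over 7 days: 2.3164 × 7 = 16.215 mm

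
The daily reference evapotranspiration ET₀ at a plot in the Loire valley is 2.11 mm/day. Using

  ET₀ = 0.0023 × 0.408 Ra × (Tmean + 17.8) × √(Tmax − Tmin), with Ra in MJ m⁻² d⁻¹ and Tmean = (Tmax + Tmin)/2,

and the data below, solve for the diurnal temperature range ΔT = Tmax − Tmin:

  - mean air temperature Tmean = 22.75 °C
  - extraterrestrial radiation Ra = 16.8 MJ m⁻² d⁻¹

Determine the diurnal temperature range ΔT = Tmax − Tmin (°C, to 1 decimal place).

10.9 °C

√ΔT = ET₀ / [0.0023 × 0.408 × Ra × (Tmean+17.8)] = 2.11 / (0.0023 × 6.8544 × 40.55) = 3.3006
ΔT = 3.3006² = 10.894 °C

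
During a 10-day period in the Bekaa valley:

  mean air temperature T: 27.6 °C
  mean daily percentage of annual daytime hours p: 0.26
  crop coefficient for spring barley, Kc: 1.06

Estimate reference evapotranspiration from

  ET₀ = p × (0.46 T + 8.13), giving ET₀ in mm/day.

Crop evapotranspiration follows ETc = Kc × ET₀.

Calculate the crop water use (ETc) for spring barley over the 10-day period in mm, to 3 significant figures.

ET₀ = 0.26 × (0.46 × 27.6 + 8.13) = 0.26 × 20.826 = 5.4148 mm/d
ETc = Kc × ET₀ = 1.06 × 5.4148 = 5.7397 mm/d
Over 10 days: 5.7397 × 10 = 57.397 mm

57.4 mm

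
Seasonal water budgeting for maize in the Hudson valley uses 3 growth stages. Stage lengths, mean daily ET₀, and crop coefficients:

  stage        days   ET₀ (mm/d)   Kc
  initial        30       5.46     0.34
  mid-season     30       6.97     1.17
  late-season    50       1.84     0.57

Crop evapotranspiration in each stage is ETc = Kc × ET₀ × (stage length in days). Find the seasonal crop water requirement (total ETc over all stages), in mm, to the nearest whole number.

initial: 0.34 × 5.46 × 30 = 55.69 mm
mid-season: 1.17 × 6.97 × 30 = 244.65 mm
late-season: 0.57 × 1.84 × 50 = 52.44 mm
Seasonal total = 352.78 mm

353 mm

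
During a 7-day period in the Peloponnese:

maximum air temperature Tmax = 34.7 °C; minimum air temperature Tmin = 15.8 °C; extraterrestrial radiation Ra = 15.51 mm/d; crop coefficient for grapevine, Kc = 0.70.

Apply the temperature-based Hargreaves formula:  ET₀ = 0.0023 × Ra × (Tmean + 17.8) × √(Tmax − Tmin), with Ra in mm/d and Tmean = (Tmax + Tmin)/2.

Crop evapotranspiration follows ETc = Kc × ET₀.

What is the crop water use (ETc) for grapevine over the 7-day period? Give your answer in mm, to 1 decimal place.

32.7 mm

Tmean = (34.7 + 15.8)/2 = 25.25 °C
ET₀ = 0.0023 × 15.51 × (25.25 + 17.8) × √18.9 = 0.0023 × 15.51 × 43.05 × 4.3474 = 6.6764 mm/d
ETc = Kc × ET₀ = 0.70 × 6.6764 = 4.6735 mm/d
Over 7 days: 4.6735 × 7 = 32.715 mm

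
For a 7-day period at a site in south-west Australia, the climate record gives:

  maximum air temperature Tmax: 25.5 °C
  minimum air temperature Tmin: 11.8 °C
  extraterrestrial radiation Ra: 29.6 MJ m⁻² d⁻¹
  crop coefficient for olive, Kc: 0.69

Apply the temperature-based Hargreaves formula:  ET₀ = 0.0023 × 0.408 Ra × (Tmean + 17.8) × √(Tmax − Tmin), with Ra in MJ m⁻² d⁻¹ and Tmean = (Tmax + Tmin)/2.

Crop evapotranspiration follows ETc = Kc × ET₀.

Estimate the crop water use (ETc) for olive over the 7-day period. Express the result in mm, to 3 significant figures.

Tmean = (25.5 + 11.8)/2 = 18.65 °C
0.408 Ra = 0.408 × 29.6 = 12.0768 mm/d equivalent
ET₀ = 0.0023 × 12.0768 × (18.65 + 17.8) × √13.7 = 0.0023 × 12.0768 × 36.45 × 3.7014 = 3.7475 mm/d
ETc = Kc × ET₀ = 0.69 × 3.7475 = 2.5858 mm/d
Over 7 days: 2.5858 × 7 = 18.101 mm

18.1 mm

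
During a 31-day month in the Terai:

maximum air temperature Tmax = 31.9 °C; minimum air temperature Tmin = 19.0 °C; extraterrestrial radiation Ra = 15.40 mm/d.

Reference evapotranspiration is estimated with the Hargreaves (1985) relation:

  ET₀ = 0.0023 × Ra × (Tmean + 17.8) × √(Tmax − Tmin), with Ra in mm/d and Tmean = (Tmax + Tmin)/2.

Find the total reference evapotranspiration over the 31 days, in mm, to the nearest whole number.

171 mm

Tmean = (31.9 + 19.0)/2 = 25.45 °C
ET₀ = 0.0023 × 15.40 × (25.45 + 17.8) × √12.9 = 0.0023 × 15.40 × 43.25 × 3.5917 = 5.5022 mm/d
Over 31 days: 5.5022 × 31 = 170.568 mm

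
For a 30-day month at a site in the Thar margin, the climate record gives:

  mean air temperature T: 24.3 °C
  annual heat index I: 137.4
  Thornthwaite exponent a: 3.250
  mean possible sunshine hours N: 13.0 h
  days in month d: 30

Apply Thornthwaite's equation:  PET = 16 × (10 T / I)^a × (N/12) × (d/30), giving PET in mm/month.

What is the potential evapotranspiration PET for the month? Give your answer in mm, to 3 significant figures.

10T/I = 10 × 24.3 / 137.4 = 1.7686
(10T/I)^a = 1.7686^3.250 = 6.3796
Uncorrected PET = 16 × 6.3796 = 102.074 mm
Correction = (N/12)(d/30) = (13.0/12)(30/30) = 1.0833
PET = 102.074 × 1.0833 = 110.577 mm/month

111 mm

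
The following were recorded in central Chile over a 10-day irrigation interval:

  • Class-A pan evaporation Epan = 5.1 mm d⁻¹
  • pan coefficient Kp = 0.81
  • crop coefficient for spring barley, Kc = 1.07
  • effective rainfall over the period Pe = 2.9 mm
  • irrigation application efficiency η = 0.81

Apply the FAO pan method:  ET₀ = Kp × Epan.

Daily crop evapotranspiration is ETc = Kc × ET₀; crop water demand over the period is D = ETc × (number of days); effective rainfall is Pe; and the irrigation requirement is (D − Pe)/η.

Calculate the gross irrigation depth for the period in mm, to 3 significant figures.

ET₀ = 0.81 × 5.1 = 4.1310 mm/d
ETc = Kc × ET₀ = 1.07 × 4.1310 = 4.4202 mm/d
Crop demand D = ETc × 10 d = 4.4202 × 10 = 44.202 mm
D − Pe = 44.202 − 2.9 = 41.302 mm
Gross irrigation = 41.302 / 0.81 = 50.990 mm

51.0 mm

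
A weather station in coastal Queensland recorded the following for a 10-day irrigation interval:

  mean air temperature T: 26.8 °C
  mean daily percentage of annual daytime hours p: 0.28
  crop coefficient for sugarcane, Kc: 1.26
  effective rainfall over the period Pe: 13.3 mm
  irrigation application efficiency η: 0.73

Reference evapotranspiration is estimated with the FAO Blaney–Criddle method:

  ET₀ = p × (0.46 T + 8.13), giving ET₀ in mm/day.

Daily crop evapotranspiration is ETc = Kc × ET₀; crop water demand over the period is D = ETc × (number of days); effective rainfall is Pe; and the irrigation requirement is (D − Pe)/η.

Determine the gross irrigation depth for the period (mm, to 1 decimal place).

ET₀ = 0.28 × (0.46 × 26.8 + 8.13) = 0.28 × 20.458 = 5.7282 mm/d
ETc = Kc × ET₀ = 1.26 × 5.7282 = 7.2175 mm/d
Crop demand D = ETc × 10 d = 7.2175 × 10 = 72.175 mm
D − Pe = 72.175 − 13.3 = 58.875 mm
Gross irrigation = 58.875 / 0.73 = 80.651 mm

80.7 mm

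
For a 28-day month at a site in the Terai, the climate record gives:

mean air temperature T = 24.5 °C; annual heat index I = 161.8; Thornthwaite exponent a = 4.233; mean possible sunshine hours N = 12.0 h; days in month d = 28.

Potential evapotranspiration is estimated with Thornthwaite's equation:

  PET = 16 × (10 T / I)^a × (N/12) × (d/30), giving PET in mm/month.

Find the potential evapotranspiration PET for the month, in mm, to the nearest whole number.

86 mm

10T/I = 10 × 24.5 / 161.8 = 1.5142
(10T/I)^a = 1.5142^4.233 = 5.7905
Uncorrected PET = 16 × 5.7905 = 92.648 mm
Correction = (N/12)(d/30) = (12.0/12)(28/30) = 0.9333
PET = 92.648 × 0.9333 = 86.468 mm/month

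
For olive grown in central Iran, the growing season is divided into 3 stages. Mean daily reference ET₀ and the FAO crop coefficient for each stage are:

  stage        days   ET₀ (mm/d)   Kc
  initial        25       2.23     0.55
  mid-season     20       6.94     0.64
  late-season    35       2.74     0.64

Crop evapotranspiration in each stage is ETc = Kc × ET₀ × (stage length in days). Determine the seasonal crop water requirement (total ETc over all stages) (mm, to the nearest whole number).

181 mm

initial: 0.55 × 2.23 × 25 = 30.66 mm
mid-season: 0.64 × 6.94 × 20 = 88.83 mm
late-season: 0.64 × 2.74 × 35 = 61.38 mm
Seasonal total = 180.87 mm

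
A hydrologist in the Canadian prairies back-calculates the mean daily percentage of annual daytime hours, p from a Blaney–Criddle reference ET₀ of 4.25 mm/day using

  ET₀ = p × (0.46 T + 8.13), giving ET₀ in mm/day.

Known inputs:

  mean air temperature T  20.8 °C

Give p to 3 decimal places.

0.240

p = ET₀ / (0.46 T + 8.13) = 4.25 / (0.46 × 20.8 + 8.13) = 4.25 / 17.698 = 0.2401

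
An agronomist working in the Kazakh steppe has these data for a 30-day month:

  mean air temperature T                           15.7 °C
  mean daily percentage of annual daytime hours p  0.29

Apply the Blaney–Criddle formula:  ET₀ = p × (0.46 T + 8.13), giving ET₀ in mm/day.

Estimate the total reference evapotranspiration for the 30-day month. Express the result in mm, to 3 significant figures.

134 mm

ET₀ = 0.29 × (0.46 × 15.7 + 8.13) = 0.29 × 15.352 = 4.4521 mm/d
Monthly total = 4.4521 × 30 = 133.563 mm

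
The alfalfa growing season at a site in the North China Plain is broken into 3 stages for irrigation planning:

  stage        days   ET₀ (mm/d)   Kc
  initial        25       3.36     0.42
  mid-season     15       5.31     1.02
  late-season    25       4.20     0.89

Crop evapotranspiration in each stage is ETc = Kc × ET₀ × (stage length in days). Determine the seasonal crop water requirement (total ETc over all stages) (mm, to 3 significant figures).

initial: 0.42 × 3.36 × 25 = 35.28 mm
mid-season: 1.02 × 5.31 × 15 = 81.24 mm
late-season: 0.89 × 4.20 × 25 = 93.45 mm
Seasonal total = 209.97 mm

210 mm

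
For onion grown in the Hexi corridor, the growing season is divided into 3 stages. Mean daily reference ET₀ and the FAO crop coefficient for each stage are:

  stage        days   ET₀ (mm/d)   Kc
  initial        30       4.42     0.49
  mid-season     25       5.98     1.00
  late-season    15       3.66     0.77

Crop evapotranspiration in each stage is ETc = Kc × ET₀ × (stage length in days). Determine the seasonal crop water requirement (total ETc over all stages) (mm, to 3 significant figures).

initial: 0.49 × 4.42 × 30 = 64.97 mm
mid-season: 1.00 × 5.98 × 25 = 149.50 mm
late-season: 0.77 × 3.66 × 15 = 42.27 mm
Seasonal total = 256.74 mm

257 mm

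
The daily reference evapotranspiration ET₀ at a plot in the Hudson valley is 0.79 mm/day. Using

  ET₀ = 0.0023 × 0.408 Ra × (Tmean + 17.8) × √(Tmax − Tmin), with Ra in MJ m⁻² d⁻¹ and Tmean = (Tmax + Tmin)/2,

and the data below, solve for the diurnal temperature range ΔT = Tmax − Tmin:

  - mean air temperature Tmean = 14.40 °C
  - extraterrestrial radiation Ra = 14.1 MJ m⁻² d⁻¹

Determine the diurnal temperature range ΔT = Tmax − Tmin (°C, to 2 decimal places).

3.44 °C

√ΔT = ET₀ / [0.0023 × 0.408 × Ra × (Tmean+17.8)] = 0.79 / (0.0023 × 5.7528 × 32.20) = 1.8542
ΔT = 1.8542² = 3.438 °C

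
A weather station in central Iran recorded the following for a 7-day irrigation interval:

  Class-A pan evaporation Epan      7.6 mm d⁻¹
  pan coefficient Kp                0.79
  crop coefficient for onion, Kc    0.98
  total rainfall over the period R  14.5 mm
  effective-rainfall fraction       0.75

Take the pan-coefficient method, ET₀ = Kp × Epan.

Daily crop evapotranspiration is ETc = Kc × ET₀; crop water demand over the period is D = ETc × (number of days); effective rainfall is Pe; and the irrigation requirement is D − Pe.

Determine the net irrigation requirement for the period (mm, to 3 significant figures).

ET₀ = 0.79 × 7.6 = 6.0040 mm/d
ETc = Kc × ET₀ = 0.98 × 6.0040 = 5.8839 mm/d
Crop demand D = ETc × 7 d = 5.8839 × 7 = 41.187 mm
Pe = 0.75 × 14.5 = 10.875 mm
D − Pe = 41.187 − 10.875 = 30.312 mm

30.3 mm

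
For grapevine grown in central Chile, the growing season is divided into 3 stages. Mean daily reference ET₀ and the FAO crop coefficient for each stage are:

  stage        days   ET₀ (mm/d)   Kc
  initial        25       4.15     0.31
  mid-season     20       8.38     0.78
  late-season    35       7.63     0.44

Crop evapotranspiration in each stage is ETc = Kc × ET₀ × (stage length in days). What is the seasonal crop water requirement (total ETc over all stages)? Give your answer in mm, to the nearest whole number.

initial: 0.31 × 4.15 × 25 = 32.16 mm
mid-season: 0.78 × 8.38 × 20 = 130.73 mm
late-season: 0.44 × 7.63 × 35 = 117.50 mm
Seasonal total = 280.39 mm

280 mm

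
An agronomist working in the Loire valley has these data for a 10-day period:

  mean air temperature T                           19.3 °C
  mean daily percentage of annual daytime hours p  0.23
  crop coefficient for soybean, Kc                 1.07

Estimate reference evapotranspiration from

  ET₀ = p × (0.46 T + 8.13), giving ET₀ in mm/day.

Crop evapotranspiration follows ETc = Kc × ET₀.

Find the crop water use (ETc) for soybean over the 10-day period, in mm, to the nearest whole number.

42 mm

ET₀ = 0.23 × (0.46 × 19.3 + 8.13) = 0.23 × 17.008 = 3.9118 mm/d
ETc = Kc × ET₀ = 1.07 × 3.9118 = 4.1856 mm/d
Over 10 days: 4.1856 × 10 = 41.856 mm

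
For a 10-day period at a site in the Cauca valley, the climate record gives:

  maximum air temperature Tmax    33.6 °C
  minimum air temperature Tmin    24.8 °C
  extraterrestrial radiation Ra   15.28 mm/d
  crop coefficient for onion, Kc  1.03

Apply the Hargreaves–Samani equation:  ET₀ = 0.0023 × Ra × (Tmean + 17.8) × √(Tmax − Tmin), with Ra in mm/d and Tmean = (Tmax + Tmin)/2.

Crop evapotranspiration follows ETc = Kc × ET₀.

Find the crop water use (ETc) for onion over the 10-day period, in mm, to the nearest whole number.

Tmean = (33.6 + 24.8)/2 = 29.20 °C
ET₀ = 0.0023 × 15.28 × (29.20 + 17.8) × √8.8 = 0.0023 × 15.28 × 47.00 × 2.9665 = 4.9000 mm/d
ETc = Kc × ET₀ = 1.03 × 4.9000 = 5.0470 mm/d
Over 10 days: 5.0470 × 10 = 50.470 mm

50 mm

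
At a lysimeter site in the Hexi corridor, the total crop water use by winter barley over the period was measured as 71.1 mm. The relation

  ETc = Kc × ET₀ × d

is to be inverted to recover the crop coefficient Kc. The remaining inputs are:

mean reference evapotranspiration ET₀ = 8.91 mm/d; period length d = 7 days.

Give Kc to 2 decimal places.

ETc = Kc × ET₀ × d  ⇒  Kc = ETc / (ET₀ × d)
Kc = 71.1 / (8.91 × 7) = 71.1 / 62.37 = 1.1400

1.14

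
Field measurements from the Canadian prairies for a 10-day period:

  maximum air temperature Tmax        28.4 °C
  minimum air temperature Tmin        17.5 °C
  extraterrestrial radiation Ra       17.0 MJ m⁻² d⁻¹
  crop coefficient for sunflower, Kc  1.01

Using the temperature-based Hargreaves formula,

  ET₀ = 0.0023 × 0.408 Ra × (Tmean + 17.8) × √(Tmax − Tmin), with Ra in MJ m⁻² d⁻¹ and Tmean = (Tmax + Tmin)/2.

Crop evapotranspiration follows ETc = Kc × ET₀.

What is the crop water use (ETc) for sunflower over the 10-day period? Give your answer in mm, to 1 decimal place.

21.7 mm

Tmean = (28.4 + 17.5)/2 = 22.95 °C
0.408 Ra = 0.408 × 17.0 = 6.9360 mm/d equivalent
ET₀ = 0.0023 × 6.9360 × (22.95 + 17.8) × √10.9 = 0.0023 × 6.9360 × 40.75 × 3.3015 = 2.1462 mm/d
ETc = Kc × ET₀ = 1.01 × 2.1462 = 2.1677 mm/d
Over 10 days: 2.1677 × 10 = 21.677 mm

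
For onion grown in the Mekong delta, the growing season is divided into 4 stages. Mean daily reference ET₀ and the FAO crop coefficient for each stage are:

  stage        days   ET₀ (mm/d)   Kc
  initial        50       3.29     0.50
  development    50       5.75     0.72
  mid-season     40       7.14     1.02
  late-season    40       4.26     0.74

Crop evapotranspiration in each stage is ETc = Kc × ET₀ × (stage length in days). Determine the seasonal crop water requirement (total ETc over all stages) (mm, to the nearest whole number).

707 mm

initial: 0.50 × 3.29 × 50 = 82.25 mm
development: 0.72 × 5.75 × 50 = 207.00 mm
mid-season: 1.02 × 7.14 × 40 = 291.31 mm
late-season: 0.74 × 4.26 × 40 = 126.10 mm
Seasonal total = 706.66 mm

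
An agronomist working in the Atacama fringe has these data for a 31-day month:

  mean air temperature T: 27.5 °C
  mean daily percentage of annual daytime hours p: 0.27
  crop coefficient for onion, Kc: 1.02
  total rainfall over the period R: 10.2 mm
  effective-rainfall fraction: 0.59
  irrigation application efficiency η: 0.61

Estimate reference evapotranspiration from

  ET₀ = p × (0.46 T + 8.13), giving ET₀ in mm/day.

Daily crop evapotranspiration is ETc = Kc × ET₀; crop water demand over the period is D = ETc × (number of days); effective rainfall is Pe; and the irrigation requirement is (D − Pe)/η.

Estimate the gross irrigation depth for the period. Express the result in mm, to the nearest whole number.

281 mm

ET₀ = 0.27 × (0.46 × 27.5 + 8.13) = 0.27 × 20.780 = 5.6106 mm/d
ETc = Kc × ET₀ = 1.02 × 5.6106 = 5.7228 mm/d
Crop demand D = ETc × 31 d = 5.7228 × 31 = 177.407 mm
Pe = 0.59 × 10.2 = 6.018 mm
D − Pe = 177.407 − 6.018 = 171.389 mm
Gross irrigation = 171.389 / 0.61 = 280.966 mm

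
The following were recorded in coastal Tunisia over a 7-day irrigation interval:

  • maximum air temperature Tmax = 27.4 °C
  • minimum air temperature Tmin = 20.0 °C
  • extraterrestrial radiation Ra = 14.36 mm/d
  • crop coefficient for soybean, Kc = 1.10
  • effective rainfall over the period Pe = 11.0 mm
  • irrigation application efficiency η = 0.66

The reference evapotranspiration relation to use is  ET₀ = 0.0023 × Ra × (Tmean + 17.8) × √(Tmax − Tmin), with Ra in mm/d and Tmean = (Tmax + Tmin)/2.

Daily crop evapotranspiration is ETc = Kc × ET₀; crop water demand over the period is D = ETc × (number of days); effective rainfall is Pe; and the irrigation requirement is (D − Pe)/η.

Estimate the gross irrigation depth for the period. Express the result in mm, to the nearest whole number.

27 mm

Tmean = (27.4 + 20.0)/2 = 23.70 °C
ET₀ = 0.0023 × 14.36 × (23.70 + 17.8) × √7.4 = 0.0023 × 14.36 × 41.50 × 2.7203 = 3.7286 mm/d
ETc = Kc × ET₀ = 1.10 × 3.7286 = 4.1015 mm/d
Crop demand D = ETc × 7 d = 4.1015 × 7 = 28.711 mm
D − Pe = 28.711 − 11.0 = 17.711 mm
Gross irrigation = 17.711 / 0.66 = 26.835 mm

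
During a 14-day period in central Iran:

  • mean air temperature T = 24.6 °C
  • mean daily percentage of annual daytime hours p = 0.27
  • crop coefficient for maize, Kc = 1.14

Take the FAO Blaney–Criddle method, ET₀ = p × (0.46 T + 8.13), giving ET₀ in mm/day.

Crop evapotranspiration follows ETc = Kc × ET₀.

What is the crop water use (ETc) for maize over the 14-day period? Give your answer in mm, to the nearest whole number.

84 mm

ET₀ = 0.27 × (0.46 × 24.6 + 8.13) = 0.27 × 19.446 = 5.2504 mm/d
ETc = Kc × ET₀ = 1.14 × 5.2504 = 5.9855 mm/d
Over 14 days: 5.9855 × 14 = 83.797 mm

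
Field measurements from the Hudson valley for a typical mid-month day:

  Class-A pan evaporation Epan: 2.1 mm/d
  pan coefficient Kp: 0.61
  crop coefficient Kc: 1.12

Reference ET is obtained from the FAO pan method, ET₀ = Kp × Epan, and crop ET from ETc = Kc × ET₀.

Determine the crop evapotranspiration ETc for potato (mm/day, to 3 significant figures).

1.43 mm/day

ET₀ = 0.61 × 2.1 = 1.2810 mm/d
ETc = Kc × ET₀ = 1.12 × 1.2810 = 1.4347 mm/d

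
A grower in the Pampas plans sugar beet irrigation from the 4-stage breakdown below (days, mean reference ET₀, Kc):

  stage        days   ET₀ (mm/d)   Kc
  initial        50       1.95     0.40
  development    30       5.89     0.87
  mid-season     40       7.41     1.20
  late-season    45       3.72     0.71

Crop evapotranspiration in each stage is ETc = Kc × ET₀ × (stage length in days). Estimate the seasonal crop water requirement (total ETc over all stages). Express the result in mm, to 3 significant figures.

667 mm

initial: 0.40 × 1.95 × 50 = 39.00 mm
development: 0.87 × 5.89 × 30 = 153.73 mm
mid-season: 1.20 × 7.41 × 40 = 355.68 mm
late-season: 0.71 × 3.72 × 45 = 118.85 mm
Seasonal total = 667.26 mm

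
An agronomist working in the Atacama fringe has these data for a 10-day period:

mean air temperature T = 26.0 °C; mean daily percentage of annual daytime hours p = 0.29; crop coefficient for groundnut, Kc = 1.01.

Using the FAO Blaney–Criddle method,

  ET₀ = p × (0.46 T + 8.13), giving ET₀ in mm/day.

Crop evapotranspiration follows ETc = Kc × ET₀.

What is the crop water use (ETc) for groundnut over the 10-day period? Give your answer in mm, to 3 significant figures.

58.8 mm

ET₀ = 0.29 × (0.46 × 26.0 + 8.13) = 0.29 × 20.090 = 5.8261 mm/d
ETc = Kc × ET₀ = 1.01 × 5.8261 = 5.8844 mm/d
Over 10 days: 5.8844 × 10 = 58.844 mm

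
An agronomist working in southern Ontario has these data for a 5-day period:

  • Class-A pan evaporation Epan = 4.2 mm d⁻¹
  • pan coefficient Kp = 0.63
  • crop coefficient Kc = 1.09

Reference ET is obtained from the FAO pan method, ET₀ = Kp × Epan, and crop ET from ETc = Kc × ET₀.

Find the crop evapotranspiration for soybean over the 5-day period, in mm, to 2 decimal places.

14.42 mm

ET₀ = 0.63 × 4.2 = 2.6460 mm/d
ETc = Kc × ET₀ = 1.09 × 2.6460 = 2.8841 mm/d
Over 5 days: 2.8841 × 5 = 14.421 mm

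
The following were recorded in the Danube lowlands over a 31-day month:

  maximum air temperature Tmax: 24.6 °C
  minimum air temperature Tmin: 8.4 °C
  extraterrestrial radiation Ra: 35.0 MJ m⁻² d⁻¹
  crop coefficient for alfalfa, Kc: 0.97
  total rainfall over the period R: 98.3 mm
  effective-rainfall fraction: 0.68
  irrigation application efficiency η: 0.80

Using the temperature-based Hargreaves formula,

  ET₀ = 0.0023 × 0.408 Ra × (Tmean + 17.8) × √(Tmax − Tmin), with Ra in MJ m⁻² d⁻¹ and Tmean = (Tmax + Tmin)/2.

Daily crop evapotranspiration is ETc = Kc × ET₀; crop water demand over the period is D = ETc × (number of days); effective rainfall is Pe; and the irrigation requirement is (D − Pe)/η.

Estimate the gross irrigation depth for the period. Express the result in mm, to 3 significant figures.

86.9 mm

Tmean = (24.6 + 8.4)/2 = 16.50 °C
0.408 Ra = 0.408 × 35.0 = 14.2800 mm/d equivalent
ET₀ = 0.0023 × 14.2800 × (16.50 + 17.8) × √16.2 = 0.0023 × 14.2800 × 34.30 × 4.0249 = 4.5342 mm/d
ETc = Kc × ET₀ = 0.97 × 4.5342 = 4.3982 mm/d
Crop demand D = ETc × 31 d = 4.3982 × 31 = 136.344 mm
Pe = 0.68 × 98.3 = 66.844 mm
D − Pe = 136.344 − 66.844 = 69.500 mm
Gross irrigation = 69.500 / 0.80 = 86.875 mm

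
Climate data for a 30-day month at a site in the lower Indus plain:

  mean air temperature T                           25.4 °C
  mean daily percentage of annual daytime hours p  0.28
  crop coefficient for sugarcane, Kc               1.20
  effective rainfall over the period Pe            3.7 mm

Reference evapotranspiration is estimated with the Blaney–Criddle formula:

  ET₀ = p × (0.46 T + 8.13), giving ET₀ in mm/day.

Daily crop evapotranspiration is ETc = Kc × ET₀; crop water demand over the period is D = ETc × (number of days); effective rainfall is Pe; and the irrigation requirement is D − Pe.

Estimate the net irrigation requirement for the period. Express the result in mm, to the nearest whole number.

ET₀ = 0.28 × (0.46 × 25.4 + 8.13) = 0.28 × 19.814 = 5.5479 mm/d
ETc = Kc × ET₀ = 1.20 × 5.5479 = 6.6575 mm/d
Crop demand D = ETc × 30 d = 6.6575 × 30 = 199.725 mm
D − Pe = 199.725 − 3.7 = 196.025 mm

196 mm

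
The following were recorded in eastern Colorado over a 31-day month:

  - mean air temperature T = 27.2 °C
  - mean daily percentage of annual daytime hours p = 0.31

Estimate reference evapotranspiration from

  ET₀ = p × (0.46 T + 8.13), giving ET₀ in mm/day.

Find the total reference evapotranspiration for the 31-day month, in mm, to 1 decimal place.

ET₀ = 0.31 × (0.46 × 27.2 + 8.13) = 0.31 × 20.642 = 6.3990 mm/d
Monthly total = 6.3990 × 31 = 198.369 mm

198.4 mm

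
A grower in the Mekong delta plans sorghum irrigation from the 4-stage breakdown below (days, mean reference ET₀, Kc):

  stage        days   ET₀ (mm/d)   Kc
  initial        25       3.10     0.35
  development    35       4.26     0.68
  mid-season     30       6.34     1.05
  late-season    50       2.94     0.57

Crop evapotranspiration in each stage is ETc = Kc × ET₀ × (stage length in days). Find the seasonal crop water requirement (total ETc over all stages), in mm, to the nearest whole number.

412 mm

initial: 0.35 × 3.10 × 25 = 27.13 mm
development: 0.68 × 4.26 × 35 = 101.39 mm
mid-season: 1.05 × 6.34 × 30 = 199.71 mm
late-season: 0.57 × 2.94 × 50 = 83.79 mm
Seasonal total = 412.02 mm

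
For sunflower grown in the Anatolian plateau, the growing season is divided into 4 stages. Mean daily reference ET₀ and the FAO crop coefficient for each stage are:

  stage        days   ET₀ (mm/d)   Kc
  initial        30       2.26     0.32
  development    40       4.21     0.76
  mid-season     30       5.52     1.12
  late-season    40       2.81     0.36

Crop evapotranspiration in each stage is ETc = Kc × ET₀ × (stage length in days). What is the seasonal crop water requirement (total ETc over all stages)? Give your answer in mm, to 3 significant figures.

376 mm

initial: 0.32 × 2.26 × 30 = 21.70 mm
development: 0.76 × 4.21 × 40 = 127.98 mm
mid-season: 1.12 × 5.52 × 30 = 185.47 mm
late-season: 0.36 × 2.81 × 40 = 40.46 mm
Seasonal total = 375.61 mm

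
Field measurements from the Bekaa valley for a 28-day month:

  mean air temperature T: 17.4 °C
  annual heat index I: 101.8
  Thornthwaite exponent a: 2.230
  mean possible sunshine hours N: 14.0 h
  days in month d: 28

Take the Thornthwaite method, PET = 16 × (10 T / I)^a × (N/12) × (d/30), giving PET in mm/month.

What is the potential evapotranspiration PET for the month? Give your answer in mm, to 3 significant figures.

10T/I = 10 × 17.4 / 101.8 = 1.7092
(10T/I)^a = 1.7092^2.230 = 3.3047
Uncorrected PET = 16 × 3.3047 = 52.875 mm
Correction = (N/12)(d/30) = (14.0/12)(28/30) = 1.0889
PET = 52.875 × 1.0889 = 57.576 mm/month

57.6 mm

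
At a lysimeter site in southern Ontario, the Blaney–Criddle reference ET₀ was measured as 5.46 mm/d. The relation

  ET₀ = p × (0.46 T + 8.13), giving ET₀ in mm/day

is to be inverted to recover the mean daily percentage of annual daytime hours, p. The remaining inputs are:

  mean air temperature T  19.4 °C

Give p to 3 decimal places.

p = ET₀ / (0.46 T + 8.13) = 5.46 / (0.46 × 19.4 + 8.13) = 5.46 / 17.054 = 0.3202

0.320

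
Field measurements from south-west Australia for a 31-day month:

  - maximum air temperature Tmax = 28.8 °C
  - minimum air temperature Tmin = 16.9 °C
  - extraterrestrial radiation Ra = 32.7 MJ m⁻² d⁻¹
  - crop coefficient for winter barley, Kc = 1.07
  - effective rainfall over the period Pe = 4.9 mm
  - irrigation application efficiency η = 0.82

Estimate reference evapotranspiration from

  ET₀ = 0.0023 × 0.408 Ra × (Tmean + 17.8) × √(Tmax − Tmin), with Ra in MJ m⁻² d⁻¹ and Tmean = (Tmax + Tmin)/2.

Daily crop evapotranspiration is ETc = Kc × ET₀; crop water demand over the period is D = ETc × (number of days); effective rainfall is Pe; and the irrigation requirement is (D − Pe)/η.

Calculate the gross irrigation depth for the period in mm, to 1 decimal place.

168.1 mm

Tmean = (28.8 + 16.9)/2 = 22.85 °C
0.408 Ra = 0.408 × 32.7 = 13.3416 mm/d equivalent
ET₀ = 0.0023 × 13.3416 × (22.85 + 17.8) × √11.9 = 0.0023 × 13.3416 × 40.65 × 3.4496 = 4.3029 mm/d
ETc = Kc × ET₀ = 1.07 × 4.3029 = 4.6041 mm/d
Crop demand D = ETc × 31 d = 4.6041 × 31 = 142.727 mm
D − Pe = 142.727 − 4.9 = 137.827 mm
Gross irrigation = 137.827 / 0.82 = 168.082 mm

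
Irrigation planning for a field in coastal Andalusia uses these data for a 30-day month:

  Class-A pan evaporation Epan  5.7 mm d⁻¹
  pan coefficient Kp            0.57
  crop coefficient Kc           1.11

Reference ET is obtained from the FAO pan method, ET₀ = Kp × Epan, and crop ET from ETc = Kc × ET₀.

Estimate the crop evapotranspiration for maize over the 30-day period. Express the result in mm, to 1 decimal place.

108.2 mm

ET₀ = 0.57 × 5.7 = 3.2490 mm/d
ETc = Kc × ET₀ = 1.11 × 3.2490 = 3.6064 mm/d
Over 30 days: 3.6064 × 30 = 108.192 mm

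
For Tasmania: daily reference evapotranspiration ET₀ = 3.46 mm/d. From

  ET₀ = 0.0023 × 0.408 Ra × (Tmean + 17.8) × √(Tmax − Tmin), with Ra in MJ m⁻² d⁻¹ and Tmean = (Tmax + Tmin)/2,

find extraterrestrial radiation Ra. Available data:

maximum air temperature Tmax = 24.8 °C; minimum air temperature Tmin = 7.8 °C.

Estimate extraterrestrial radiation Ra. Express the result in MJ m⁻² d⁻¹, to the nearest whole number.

26 MJ m⁻² d⁻¹

Tmean = (24.8+7.8)/2 = 16.30 °C; ΔT = 17.0
Ra = ET₀ / [0.0023 × 0.408 × (Tmean+17.8) × √ΔT]
   = 3.46 / (0.0023 × 0.408 × 34.10 × 4.1231) = 26.225 MJ m⁻² d⁻¹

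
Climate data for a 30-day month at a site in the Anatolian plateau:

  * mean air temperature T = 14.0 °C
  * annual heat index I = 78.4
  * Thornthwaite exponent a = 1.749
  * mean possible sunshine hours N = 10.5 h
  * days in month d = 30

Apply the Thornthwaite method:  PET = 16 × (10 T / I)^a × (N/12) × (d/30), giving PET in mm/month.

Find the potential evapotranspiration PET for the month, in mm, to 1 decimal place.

38.6 mm

10T/I = 10 × 14.0 / 78.4 = 1.7857
(10T/I)^a = 1.7857^1.749 = 2.7568
Uncorrected PET = 16 × 2.7568 = 44.109 mm
Correction = (N/12)(d/30) = (10.5/12)(30/30) = 0.8750
PET = 44.109 × 0.8750 = 38.595 mm/month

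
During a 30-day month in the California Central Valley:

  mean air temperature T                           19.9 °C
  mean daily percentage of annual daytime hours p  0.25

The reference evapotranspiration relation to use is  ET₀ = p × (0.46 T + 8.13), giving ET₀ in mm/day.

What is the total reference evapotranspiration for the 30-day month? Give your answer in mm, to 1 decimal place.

ET₀ = 0.25 × (0.46 × 19.9 + 8.13) = 0.25 × 17.284 = 4.3210 mm/d
Monthly total = 4.3210 × 30 = 129.630 mm

129.6 mm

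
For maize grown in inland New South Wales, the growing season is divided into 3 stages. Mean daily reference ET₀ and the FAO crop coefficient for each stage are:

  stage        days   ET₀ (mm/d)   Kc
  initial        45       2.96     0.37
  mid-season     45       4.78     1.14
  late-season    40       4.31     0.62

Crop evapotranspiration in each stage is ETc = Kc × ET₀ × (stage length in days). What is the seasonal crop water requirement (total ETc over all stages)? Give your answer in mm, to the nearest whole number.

initial: 0.37 × 2.96 × 45 = 49.28 mm
mid-season: 1.14 × 4.78 × 45 = 245.21 mm
late-season: 0.62 × 4.31 × 40 = 106.89 mm
Seasonal total = 401.38 mm

401 mm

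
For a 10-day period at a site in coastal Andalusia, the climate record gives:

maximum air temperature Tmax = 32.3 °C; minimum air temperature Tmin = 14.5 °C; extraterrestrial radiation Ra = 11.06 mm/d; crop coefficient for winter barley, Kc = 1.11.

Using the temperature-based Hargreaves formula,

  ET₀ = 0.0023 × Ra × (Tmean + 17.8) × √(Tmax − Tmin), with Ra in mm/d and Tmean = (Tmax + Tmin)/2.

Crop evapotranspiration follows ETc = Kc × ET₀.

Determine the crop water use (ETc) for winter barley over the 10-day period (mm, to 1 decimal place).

49.1 mm

Tmean = (32.3 + 14.5)/2 = 23.40 °C
ET₀ = 0.0023 × 11.06 × (23.40 + 17.8) × √17.8 = 0.0023 × 11.06 × 41.20 × 4.2190 = 4.4217 mm/d
ETc = Kc × ET₀ = 1.11 × 4.4217 = 4.9081 mm/d
Over 10 days: 4.9081 × 10 = 49.081 mm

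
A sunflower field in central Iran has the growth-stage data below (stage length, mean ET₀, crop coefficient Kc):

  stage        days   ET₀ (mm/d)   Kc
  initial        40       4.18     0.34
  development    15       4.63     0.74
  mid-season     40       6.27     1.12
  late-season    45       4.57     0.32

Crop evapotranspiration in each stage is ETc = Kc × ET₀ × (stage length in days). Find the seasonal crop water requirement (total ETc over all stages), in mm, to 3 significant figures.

455 mm

initial: 0.34 × 4.18 × 40 = 56.85 mm
development: 0.74 × 4.63 × 15 = 51.39 mm
mid-season: 1.12 × 6.27 × 40 = 280.90 mm
late-season: 0.32 × 4.57 × 45 = 65.81 mm
Seasonal total = 454.95 mm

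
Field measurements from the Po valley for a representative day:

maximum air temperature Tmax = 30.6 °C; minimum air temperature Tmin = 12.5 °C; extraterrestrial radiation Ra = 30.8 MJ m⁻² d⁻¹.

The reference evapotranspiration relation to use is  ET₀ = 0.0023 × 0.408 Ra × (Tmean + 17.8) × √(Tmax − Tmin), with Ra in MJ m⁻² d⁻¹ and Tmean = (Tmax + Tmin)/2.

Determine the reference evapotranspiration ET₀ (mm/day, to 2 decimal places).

Tmean = (30.6 + 12.5)/2 = 21.55 °C
0.408 Ra = 0.408 × 30.8 = 12.5664 mm/d equivalent
ET₀ = 0.0023 × 12.5664 × (21.55 + 17.8) × √18.1 = 0.0023 × 12.5664 × 39.35 × 4.2544 = 4.8386 mm/d

4.84 mm/day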